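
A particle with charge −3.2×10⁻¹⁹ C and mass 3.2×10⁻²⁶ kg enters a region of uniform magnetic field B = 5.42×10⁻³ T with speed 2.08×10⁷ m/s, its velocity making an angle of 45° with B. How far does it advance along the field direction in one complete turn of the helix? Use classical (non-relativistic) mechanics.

v∥ = v cosθ = 2.08×10⁷·cos45° ≈ 1.471×10⁷ m/s.
T = 2πm/(|q|B) = 2π(3.2×10⁻²⁶)/((3.2×10⁻¹⁹)(5.42×10⁻³)) ≈ 1.159×10⁻⁴ s.
pitch = v∥ T = (1.471×10⁷)(1.159×10⁻⁴) ≈ 1710 m.

p ≈ 1710 m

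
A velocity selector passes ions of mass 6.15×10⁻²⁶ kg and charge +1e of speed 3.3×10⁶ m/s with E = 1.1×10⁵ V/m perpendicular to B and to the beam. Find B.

Balance of forces in the selector: qE = qvB ⇒ B = E/v.
B = 1.1×10⁵/3.3×10⁶ = 0.033 T.

B = 0.033 T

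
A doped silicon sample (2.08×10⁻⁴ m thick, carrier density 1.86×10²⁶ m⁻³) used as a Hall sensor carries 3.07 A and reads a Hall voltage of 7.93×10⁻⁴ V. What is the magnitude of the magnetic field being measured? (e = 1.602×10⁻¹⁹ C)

B ≈ 1.60 T

From V_H = IB/(n e t), B = V_H n e t / I.
B = (7.93×10⁻⁴)(1.86×10²⁶)(1.602×10⁻¹⁹)(2.08×10⁻⁴)/3.07 ≈ 1.60 T.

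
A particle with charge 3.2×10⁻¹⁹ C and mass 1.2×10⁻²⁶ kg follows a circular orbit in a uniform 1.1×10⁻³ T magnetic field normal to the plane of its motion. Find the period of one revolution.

The cyclotron period depends only on m, q, B: T = 2πm/(|q|B).
T = 2π(1.2×10⁻²⁶)/((3.2×10⁻¹⁹)(1.1×10⁻³)) ≈ 2.1×10⁻⁴ s.

T ≈ 2.1×10⁻⁴ s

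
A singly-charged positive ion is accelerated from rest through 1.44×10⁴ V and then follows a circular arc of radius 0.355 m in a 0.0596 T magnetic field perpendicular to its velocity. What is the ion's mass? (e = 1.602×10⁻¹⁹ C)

m ≈ 2.49×10⁻²⁷ kg

Combine |q|V = ½mv² and r = mv/(|q|B): eliminate v to get m = qB²r²/(2V).
m = (1.602×10⁻¹⁹)(0.0596)²(0.355)²/(2·1.44×10⁴) ≈ 2.49×10⁻²⁷ kg.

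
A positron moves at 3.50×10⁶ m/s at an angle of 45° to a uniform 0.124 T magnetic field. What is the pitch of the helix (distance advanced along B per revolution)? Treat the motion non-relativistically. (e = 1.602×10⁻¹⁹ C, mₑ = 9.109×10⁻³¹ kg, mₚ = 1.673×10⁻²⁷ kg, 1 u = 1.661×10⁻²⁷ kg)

v∥ = v cosθ = 3.50×10⁶·cos45° ≈ 2.475×10⁶ m/s.
T = 2πm/(|q|B) = 2π(9.109×10⁻³¹)/((1.602×10⁻¹⁹)(0.124)) ≈ 2.881×10⁻¹⁰ s.
pitch = v∥ T = (2.475×10⁶)(2.881×10⁻¹⁰) ≈ 7.13×10⁻⁴ m.

p ≈ 7.13×10⁻⁴ m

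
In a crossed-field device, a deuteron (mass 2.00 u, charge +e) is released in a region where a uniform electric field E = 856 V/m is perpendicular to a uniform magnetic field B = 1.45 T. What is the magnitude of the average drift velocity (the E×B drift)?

The steady drift has the magnetic force balancing the electric force, so v_d = E/B.
v_d = 856/1.45 = 590 m/s.

v_d ≈ 590 m/s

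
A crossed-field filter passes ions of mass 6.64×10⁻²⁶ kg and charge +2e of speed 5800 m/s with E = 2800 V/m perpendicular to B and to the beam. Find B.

B = 0.48 T

Balance of forces in the selector: qE = qvB ⇒ B = E/v.
B = 2800/5800 = 0.48 T.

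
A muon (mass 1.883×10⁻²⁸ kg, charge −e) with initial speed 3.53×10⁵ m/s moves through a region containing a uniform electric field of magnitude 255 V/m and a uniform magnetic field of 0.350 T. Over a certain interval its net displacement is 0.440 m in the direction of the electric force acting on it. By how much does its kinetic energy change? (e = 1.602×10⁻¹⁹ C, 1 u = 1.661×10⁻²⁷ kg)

ΔKE ≈ 1.80×10⁻¹⁷ J

The magnetic force is always ⟂ v and does no work; only the electric force changes KE.
ΔKE = F_E · d = |q|E d = (1.602×10⁻¹⁹)(255)(0.440) ≈ 1.80×10⁻¹⁷ J.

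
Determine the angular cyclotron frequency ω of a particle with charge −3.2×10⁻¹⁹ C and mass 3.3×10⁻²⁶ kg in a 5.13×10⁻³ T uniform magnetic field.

ω = |q|B/m.
ω = (3.2×10⁻¹⁹)(5.13×10⁻³)/3.3×10⁻²⁶ ≈ 4.97×10⁴ rad/s.

ω ≈ 4.97×10⁴ rad/s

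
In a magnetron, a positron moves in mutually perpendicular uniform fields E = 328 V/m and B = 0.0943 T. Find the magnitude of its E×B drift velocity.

v_d ≈ 3480 m/s

The E×B drift speed is v_d = E/B.
v_d = 328/0.0943 = 3480 m/s.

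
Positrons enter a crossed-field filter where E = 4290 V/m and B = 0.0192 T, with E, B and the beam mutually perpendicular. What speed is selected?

v = 2.23×10⁵ m/s

Straight-line motion ⇒ electric and magnetic forces cancel, so E = vB.
v = E/B = 4290/0.0192 = 2.23×10⁵ m/s.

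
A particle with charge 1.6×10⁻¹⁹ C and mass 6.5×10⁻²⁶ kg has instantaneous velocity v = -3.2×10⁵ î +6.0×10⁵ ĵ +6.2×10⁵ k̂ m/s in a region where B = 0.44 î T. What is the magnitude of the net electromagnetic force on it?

|F| ≈ 6.07×10⁻¹⁴ N

v×B = (0, 2.73×10⁵, -2.64×10⁵) N/C.
F = q v×B = (1.6×10⁻¹⁹ C)·(0, 2.73×10⁵, -2.64×10⁵) = (0, 4.36×10⁻¹⁴, -4.22×10⁻¹⁴) N.
|F| = 6.07×10⁻¹⁴ N.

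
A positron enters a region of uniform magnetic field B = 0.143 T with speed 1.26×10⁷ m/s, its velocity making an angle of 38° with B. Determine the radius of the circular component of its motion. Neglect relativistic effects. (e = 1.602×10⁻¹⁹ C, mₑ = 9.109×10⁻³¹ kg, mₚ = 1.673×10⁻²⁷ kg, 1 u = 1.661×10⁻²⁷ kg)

v⊥ = v sinθ = 1.26×10⁷·sin38° ≈ 7.757×10⁶ m/s.
r = m v⊥/(|q|B) = (9.109×10⁻³¹)(7.757×10⁶)/((1.602×10⁻¹⁹)(0.143)) ≈ 3.08×10⁻⁴ m.

r ≈ 3.08×10⁻⁴ m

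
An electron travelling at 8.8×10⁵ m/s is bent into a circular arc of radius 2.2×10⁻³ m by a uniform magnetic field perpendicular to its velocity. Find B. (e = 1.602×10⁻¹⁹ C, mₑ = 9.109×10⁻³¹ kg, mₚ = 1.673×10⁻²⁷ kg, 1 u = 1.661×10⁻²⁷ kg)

B ≈ 2.3×10⁻³ T

From |q|vB = mv²/r, B = mv/(|q|r).
B = (9.109×10⁻³¹)(8.8×10⁵)/((1.602×10⁻¹⁹)(2.2×10⁻³)) ≈ 2.3×10⁻³ T.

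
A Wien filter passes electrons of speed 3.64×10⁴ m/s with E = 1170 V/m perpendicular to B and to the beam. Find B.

B = 0.0321 T

Balance of forces in the selector: qE = qvB ⇒ B = E/v.
B = 1170/3.64×10⁴ = 0.0321 T.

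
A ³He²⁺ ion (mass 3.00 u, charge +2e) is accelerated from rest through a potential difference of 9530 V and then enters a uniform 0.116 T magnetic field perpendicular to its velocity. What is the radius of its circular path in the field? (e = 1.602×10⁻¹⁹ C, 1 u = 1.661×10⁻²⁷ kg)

r ≈ 0.148 m

Acceleration: |q|V = ½mv² ⇒ v = √(2|q|V/m) = √(2·3.204×10⁻¹⁹·9530/4.983×10⁻²⁷) ≈ 1.107×10⁶ m/s.
In the field: r = mv/(|q|B) = (4.983×10⁻²⁷)(1.107×10⁶)/((3.204×10⁻¹⁹)(0.116)) ≈ 0.148 m.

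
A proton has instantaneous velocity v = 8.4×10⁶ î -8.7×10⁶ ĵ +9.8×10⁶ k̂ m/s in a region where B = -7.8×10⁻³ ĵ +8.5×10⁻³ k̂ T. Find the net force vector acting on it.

v×B = (2490, -7.14×10⁴, -6.55×10⁴) N/C.
F = q v×B = (1.602×10⁻¹⁹ C)·(2490, -7.14×10⁴, -6.55×10⁴) = (3.99×10⁻¹⁶, -1.14×10⁻¹⁴, -1.05×10⁻¹⁴) N.

F ≈ (3.99×10⁻¹⁶, -1.14×10⁻¹⁴, -1.05×10⁻¹⁴) N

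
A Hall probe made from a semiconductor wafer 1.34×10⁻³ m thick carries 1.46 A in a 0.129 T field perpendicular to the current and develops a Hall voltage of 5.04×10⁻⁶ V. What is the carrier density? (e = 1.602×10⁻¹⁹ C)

From V_H = IB/(n e t), n = IB/(V_H e t).
n = (1.46)(0.129)/((5.04×10⁻⁶)(1.602×10⁻¹⁹)(1.34×10⁻³)) ≈ 1.74×10²⁶ m⁻³.

n ≈ 1.74×10²⁶ m⁻³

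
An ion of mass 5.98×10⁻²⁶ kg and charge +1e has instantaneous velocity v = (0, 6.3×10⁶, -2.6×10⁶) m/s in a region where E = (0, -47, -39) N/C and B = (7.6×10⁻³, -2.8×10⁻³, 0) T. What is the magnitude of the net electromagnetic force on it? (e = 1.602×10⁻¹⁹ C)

v×B = (-7280, -1.98×10⁴, -4.79×10⁴) N/C.
E + v×B = (-7280, -1.98×10⁴, -4.79×10⁴) N/C.
F = q(E + v×B) = (1.602×10⁻¹⁹ C)·(-7280, -1.98×10⁴, -4.79×10⁴) = (-1.17×10⁻¹⁵, -3.17×10⁻¹⁵, -7.68×10⁻¹⁵) N.
|F| = 8.39×10⁻¹⁵ N.

|F| ≈ 8.39×10⁻¹⁵ N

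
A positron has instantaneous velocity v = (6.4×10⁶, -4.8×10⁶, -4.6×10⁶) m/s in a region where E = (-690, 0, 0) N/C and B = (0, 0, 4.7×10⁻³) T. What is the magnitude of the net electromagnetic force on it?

|F| ≈ 6.09×10⁻¹⁵ N

v×B = (-2.26×10⁴, -3.01×10⁴, 0) N/C.
E + v×B = (-2.32×10⁴, -3.01×10⁴, 0) N/C.
F = q(E + v×B) = (1.602×10⁻¹⁹ C)·(-2.32×10⁴, -3.01×10⁴, 0) = (-3.72×10⁻¹⁵, -4.82×10⁻¹⁵, 0) N.
|F| = 6.09×10⁻¹⁵ N.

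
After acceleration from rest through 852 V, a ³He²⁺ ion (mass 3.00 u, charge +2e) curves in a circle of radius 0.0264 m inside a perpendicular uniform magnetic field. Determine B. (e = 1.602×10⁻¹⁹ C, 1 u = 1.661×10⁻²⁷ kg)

B ≈ 0.195 T

v = √(2|q|V/m) = √(2·3.204×10⁻¹⁹·852/4.983×10⁻²⁷) ≈ 3.310×10⁵ m/s.
B = mv/(|q|r) = (4.983×10⁻²⁷)(3.310×10⁵)/((3.204×10⁻¹⁹)(0.0264)) ≈ 0.195 T.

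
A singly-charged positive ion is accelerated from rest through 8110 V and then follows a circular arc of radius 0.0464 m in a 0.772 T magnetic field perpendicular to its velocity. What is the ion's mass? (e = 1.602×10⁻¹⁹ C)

m ≈ 1.27×10⁻²⁶ kg

Combine |q|V = ½mv² and r = mv/(|q|B): eliminate v to get m = qB²r²/(2V).
m = (1.602×10⁻¹⁹)(0.772)²(0.0464)²/(2·8110) ≈ 1.27×10⁻²⁶ kg.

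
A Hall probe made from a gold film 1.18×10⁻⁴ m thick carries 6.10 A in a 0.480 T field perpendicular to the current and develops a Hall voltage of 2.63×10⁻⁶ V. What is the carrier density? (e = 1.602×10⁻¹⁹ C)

n ≈ 5.89×10²⁸ m⁻³

From V_H = IB/(n e t), n = IB/(V_H e t).
n = (6.10)(0.480)/((2.63×10⁻⁶)(1.602×10⁻¹⁹)(1.18×10⁻⁴)) ≈ 5.89×10²⁸ m⁻³.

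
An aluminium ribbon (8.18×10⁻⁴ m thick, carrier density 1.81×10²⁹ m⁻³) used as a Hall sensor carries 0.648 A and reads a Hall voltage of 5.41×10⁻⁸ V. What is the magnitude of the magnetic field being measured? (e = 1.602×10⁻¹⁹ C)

B ≈ 1.98 T

From V_H = IB/(n e t), B = V_H n e t / I.
B = (5.41×10⁻⁸)(1.81×10²⁹)(1.602×10⁻¹⁹)(8.18×10⁻⁴)/0.648 ≈ 1.98 T.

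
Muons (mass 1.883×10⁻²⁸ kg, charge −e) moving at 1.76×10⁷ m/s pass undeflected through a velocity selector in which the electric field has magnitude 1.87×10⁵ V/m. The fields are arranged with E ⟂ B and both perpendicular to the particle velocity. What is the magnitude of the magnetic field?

B = 0.0106 T

Balance of forces in the selector: qE = qvB ⇒ B = E/v.
B = 1.87×10⁵/1.76×10⁷ = 0.0106 T.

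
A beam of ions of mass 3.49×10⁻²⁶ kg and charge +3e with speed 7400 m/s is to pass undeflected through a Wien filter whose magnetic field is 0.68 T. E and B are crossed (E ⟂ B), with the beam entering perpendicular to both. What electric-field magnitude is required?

For straight-line motion qE = qvB, so E = vB.
E = 7400 × 0.68 = 5000 V/m.

E = 5000 V/m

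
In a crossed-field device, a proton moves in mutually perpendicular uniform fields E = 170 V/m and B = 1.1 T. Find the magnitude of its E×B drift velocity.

v_d ≈ 150 m/s

In crossed fields the guiding centre drifts at v_d = |E×B|/B² = E/B, independent of charge and mass.
v_d = 170/1.1 = 150 m/s.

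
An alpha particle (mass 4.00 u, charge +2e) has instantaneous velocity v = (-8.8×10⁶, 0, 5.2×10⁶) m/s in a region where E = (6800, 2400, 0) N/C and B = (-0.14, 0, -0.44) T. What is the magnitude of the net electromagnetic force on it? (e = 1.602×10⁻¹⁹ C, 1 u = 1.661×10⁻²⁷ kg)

v×B = (0, -4.60×10⁶, 0) N/C.
E + v×B = (6800, -4.60×10⁶, 0) N/C.
F = q(E + v×B) = (3.204×10⁻¹⁹ C)·(6800, -4.60×10⁶, 0) = (2.18×10⁻¹⁵, -1.47×10⁻¹², 0) N.
|F| = 1.47×10⁻¹² N.

|F| ≈ 1.47×10⁻¹² N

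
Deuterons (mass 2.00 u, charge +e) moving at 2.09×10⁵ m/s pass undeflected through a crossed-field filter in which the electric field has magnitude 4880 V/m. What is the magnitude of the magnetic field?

Balance of forces in the selector: qE = qvB ⇒ B = E/v.
B = 4880/2.09×10⁵ = 0.0233 T.

B = 0.0233 T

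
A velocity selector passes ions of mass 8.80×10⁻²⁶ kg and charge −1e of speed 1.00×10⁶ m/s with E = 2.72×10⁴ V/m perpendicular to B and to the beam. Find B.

B = 0.0272 T

Balance of forces in the selector: qE = qvB ⇒ B = E/v.
B = 2.72×10⁴/1.00×10⁶ = 0.0272 T.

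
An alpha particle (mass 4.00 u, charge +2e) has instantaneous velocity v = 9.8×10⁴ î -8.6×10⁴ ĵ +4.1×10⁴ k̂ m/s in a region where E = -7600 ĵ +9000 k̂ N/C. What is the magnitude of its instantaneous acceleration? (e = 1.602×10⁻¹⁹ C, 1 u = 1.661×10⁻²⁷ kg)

|a| ≈ 5.68×10¹¹ m/s²

Only an electric field acts, so F = qE = (3.204×10⁻¹⁹ C)·(0, -7600, 9000) = (0, -2.44×10⁻¹⁵, 2.88×10⁻¹⁵) N.
|a| = |F|/m = 3.774×10⁻¹⁵/6.644×10⁻²⁷ ≈ 5.68×10¹¹ m/s².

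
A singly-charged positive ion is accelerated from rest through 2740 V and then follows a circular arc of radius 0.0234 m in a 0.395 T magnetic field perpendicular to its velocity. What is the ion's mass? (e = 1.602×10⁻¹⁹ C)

Combine |q|V = ½mv² and r = mv/(|q|B): eliminate v to get m = qB²r²/(2V).
m = (1.602×10⁻¹⁹)(0.395)²(0.0234)²/(2·2740) ≈ 2.50×10⁻²⁷ kg.

m ≈ 2.50×10⁻²⁷ kg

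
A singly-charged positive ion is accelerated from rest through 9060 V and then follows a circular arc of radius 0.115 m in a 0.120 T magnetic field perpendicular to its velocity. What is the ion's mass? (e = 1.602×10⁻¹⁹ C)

m ≈ 1.68×10⁻²⁷ kg

Combine |q|V = ½mv² and r = mv/(|q|B): eliminate v to get m = qB²r²/(2V).
m = (1.602×10⁻¹⁹)(0.120)²(0.115)²/(2·9060) ≈ 1.68×10⁻²⁷ kg.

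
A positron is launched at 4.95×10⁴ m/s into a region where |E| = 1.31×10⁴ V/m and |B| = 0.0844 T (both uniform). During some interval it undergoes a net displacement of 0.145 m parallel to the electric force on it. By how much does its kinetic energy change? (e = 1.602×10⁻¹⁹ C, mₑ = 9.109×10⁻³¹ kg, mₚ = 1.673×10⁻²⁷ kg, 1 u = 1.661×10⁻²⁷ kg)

The magnetic force is always ⟂ v and does no work; only the electric force changes KE.
ΔKE = F_E · d = |q|E d = (1.602×10⁻¹⁹)(1.31×10⁴)(0.145) ≈ 3.04×10⁻¹⁶ J.

ΔKE ≈ 3.04×10⁻¹⁶ J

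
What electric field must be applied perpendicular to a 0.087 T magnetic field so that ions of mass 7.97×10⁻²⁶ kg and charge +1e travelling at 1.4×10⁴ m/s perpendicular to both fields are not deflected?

E = 1200 V/m

For straight-line motion qE = qvB, so E = vB.
E = 1.4×10⁴ × 0.087 = 1200 V/m.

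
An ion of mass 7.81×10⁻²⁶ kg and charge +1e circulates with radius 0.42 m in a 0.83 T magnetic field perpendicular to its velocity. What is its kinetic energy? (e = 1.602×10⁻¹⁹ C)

KE ≈ 1.2×10⁵ eV

v = |q|Br/m, then KE = ½mv² = (qBr)²/(2m).
v = (1.602×10⁻¹⁹)(0.83)(0.42)/7.81×10⁻²⁶ ≈ 7.151×10⁵ m/s.
KE = ½(7.81×10⁻²⁶)(7.151×10⁵)² ≈ 2.0×10⁻¹⁴ J = 1.2×10⁵ eV.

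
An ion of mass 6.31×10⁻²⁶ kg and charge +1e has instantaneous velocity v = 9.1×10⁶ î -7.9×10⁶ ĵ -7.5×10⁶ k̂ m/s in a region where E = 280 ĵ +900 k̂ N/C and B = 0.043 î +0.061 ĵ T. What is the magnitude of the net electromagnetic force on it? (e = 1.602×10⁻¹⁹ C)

v×B = (4.58×10⁵, -3.22×10⁵, 8.95×10⁵) N/C.
E + v×B = (4.58×10⁵, -3.22×10⁵, 8.96×10⁵) N/C.
F = q(E + v×B) = (1.602×10⁻¹⁹ C)·(4.58×10⁵, -3.22×10⁵, 8.96×10⁵) = (7.33×10⁻¹⁴, -5.16×10⁻¹⁴, 1.43×10⁻¹³) N.
|F| = 1.69×10⁻¹³ N.

|F| ≈ 1.69×10⁻¹³ N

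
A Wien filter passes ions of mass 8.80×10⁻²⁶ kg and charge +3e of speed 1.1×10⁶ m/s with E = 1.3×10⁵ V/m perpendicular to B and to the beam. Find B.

Balance of forces in the selector: qE = qvB ⇒ B = E/v.
B = 1.3×10⁵/1.1×10⁶ = 0.12 T.

B = 0.12 T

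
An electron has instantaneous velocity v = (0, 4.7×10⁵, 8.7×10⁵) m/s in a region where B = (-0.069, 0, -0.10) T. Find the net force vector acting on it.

F ≈ (7.53×10⁻¹⁵, 9.62×10⁻¹⁵, -5.20×10⁻¹⁵) N

v×B = (-4.70×10⁴, -6.00×10⁴, 3.24×10⁴) N/C.
F = q v×B = (−1.602×10⁻¹⁹ C)·(-4.70×10⁴, -6.00×10⁴, 3.24×10⁴) = (7.53×10⁻¹⁵, 9.62×10⁻¹⁵, -5.20×10⁻¹⁵) N.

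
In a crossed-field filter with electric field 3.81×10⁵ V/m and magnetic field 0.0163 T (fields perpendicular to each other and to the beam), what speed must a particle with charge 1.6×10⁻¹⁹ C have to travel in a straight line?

v = 2.34×10⁷ m/s

Zero net Lorentz force requires |qE| = |q v×B|, i.e. E = vB.
v = E/B = 3.81×10⁵/0.0163 = 2.34×10⁷ m/s.
The result is independent of the particle's charge and mass.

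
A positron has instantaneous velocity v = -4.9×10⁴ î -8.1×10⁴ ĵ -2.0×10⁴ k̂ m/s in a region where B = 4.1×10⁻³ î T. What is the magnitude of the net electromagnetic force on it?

|F| ≈ 5.48×10⁻¹⁷ N

v×B = (0, -82.0, 332) N/C.
F = q v×B = (1.602×10⁻¹⁹ C)·(0, -82.0, 332) = (0, -1.31×10⁻¹⁷, 5.32×10⁻¹⁷) N.
|F| = 5.48×10⁻¹⁷ N.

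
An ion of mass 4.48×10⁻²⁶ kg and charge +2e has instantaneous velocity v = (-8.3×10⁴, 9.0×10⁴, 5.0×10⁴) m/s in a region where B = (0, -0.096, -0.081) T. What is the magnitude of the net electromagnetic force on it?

|F| ≈ 3.43×10⁻¹⁵ N

v×B = (-2490, -6720, 7970) N/C.
F = q v×B = (3.204×10⁻¹⁹ C)·(-2490, -6720, 7970) = (-7.98×10⁻¹⁶, -2.15×10⁻¹⁵, 2.55×10⁻¹⁵) N.
|F| = 3.43×10⁻¹⁵ N.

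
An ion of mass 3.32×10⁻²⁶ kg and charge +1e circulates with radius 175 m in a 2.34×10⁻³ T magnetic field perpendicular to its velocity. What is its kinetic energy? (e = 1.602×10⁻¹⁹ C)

v = |q|Br/m, then KE = ½mv² = (qBr)²/(2m).
v = (1.602×10⁻¹⁹)(2.34×10⁻³)(175)/3.32×10⁻²⁶ ≈ 1.976×10⁶ m/s.
KE = ½(3.32×10⁻²⁶)(1.976×10⁶)² ≈ 6.48×10⁻¹⁴ J = 4.05×10⁵ eV.

KE ≈ 4.05×10⁵ eV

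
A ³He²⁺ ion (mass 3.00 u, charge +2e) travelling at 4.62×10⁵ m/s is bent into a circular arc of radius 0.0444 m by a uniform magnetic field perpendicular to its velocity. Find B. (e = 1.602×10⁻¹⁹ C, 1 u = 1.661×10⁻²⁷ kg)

From |q|vB = mv²/r, B = mv/(|q|r).
B = (4.983×10⁻²⁷)(4.62×10⁵)/((3.204×10⁻¹⁹)(0.0444)) ≈ 0.162 T.

B ≈ 0.162 T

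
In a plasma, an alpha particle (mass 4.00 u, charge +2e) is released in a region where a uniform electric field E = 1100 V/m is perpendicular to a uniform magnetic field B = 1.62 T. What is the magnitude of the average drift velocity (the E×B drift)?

The E×B drift speed is v_d = E/B.
v_d = 1100/1.62 = 679 m/s.

v_d ≈ 679 m/s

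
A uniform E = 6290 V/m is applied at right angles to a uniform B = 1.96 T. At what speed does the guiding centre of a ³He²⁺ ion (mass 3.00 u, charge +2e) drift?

In crossed fields the guiding centre drifts at v_d = |E×B|/B² = E/B, independent of charge and mass.
v_d = 6290/1.96 = 3210 m/s.

v_d ≈ 3210 m/s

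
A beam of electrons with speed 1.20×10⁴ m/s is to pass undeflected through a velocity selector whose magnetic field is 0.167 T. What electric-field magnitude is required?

E = 2000 V/m

For straight-line motion qE = qvB, so E = vB.
E = 1.20×10⁴ × 0.167 = 2000 V/m.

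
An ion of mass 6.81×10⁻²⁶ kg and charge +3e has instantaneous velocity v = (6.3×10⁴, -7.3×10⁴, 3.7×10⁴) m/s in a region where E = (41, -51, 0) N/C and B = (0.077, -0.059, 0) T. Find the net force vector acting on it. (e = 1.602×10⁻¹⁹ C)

F ≈ (1.07×10⁻¹⁵, 1.34×10⁻¹⁵, 9.15×10⁻¹⁶) N

v×B = (2180, 2850, 1900) N/C.
E + v×B = (2220, 2800, 1900) N/C.
F = q(E + v×B) = (4.806×10⁻¹⁹ C)·(2220, 2800, 1900) = (1.07×10⁻¹⁵, 1.34×10⁻¹⁵, 9.15×10⁻¹⁶) N.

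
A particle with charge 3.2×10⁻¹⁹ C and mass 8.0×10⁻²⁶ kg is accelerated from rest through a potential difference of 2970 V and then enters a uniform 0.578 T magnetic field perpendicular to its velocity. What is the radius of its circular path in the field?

Acceleration: |q|V = ½mv² ⇒ v = √(2|q|V/m) = √(2·3.2×10⁻¹⁹·2970/8.0×10⁻²⁶) ≈ 1.541×10⁵ m/s.
In the field: r = mv/(|q|B) = (8.0×10⁻²⁶)(1.541×10⁵)/((3.2×10⁻¹⁹)(0.578)) ≈ 0.0667 m.

r ≈ 0.0667 m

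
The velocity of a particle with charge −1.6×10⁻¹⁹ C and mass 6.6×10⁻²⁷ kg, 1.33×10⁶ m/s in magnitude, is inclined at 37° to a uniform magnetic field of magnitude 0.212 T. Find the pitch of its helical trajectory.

v∥ = v cosθ = 1.33×10⁶·cos37° ≈ 1.062×10⁶ m/s.
T = 2πm/(|q|B) = 2π(6.6×10⁻²⁷)/((1.6×10⁻¹⁹)(0.212)) ≈ 1.223×10⁻⁶ s.
pitch = v∥ T = (1.062×10⁶)(1.223×10⁻⁶) ≈ 1.30 m.

p ≈ 1.30 m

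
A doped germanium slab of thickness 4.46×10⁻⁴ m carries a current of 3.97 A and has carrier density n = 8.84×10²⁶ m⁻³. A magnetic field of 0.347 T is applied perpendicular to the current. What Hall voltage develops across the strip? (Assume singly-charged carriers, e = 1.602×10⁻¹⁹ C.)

V_H ≈ 2.18×10⁻⁵ V

V_H = IB/(n e t).
V_H = (3.97)(0.347)/((8.84×10²⁶)(1.602×10⁻¹⁹)(4.46×10⁻⁴)) ≈ 2.18×10⁻⁵ V.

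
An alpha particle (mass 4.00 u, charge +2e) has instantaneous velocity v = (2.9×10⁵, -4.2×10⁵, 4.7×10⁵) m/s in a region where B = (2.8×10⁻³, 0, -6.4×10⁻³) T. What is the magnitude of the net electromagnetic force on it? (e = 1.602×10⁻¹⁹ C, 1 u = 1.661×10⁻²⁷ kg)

v×B = (2690, 3170, 1180) N/C.
F = q v×B = (3.204×10⁻¹⁹ C)·(2690, 3170, 1180) = (8.61×10⁻¹⁶, 1.02×10⁻¹⁵, 3.77×10⁻¹⁶) N.
|F| = 1.38×10⁻¹⁵ N.

|F| ≈ 1.38×10⁻¹⁵ N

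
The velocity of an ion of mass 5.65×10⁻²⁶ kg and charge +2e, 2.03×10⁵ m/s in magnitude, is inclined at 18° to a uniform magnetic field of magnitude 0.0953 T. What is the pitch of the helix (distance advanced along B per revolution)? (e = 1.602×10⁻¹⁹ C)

v∥ = v cosθ = 2.03×10⁵·cos18° ≈ 1.931×10⁵ m/s.
T = 2πm/(|q|B) = 2π(5.65×10⁻²⁶)/((3.204×10⁻¹⁹)(0.0953)) ≈ 1.163×10⁻⁵ s.
pitch = v∥ T = (1.931×10⁵)(1.163×10⁻⁵) ≈ 2.24 m.

p ≈ 2.24 m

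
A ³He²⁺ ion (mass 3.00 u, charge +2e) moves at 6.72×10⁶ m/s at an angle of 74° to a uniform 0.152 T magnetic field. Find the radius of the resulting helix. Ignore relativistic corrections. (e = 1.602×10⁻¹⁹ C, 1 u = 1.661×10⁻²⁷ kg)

v⊥ = v sinθ = 6.72×10⁶·sin74° ≈ 6.460×10⁶ m/s.
r = m v⊥/(|q|B) = (4.983×10⁻²⁷)(6.460×10⁶)/((3.204×10⁻¹⁹)(0.152)) ≈ 0.661 m.

r ≈ 0.661 m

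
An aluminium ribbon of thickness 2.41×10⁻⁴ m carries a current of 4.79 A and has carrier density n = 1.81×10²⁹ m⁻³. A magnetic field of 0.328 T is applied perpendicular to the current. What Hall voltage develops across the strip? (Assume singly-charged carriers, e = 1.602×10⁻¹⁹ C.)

V_H = IB/(n e t).
V_H = (4.79)(0.328)/((1.81×10²⁹)(1.602×10⁻¹⁹)(2.41×10⁻⁴)) ≈ 2.25×10⁻⁷ V.

V_H ≈ 2.25×10⁻⁷ V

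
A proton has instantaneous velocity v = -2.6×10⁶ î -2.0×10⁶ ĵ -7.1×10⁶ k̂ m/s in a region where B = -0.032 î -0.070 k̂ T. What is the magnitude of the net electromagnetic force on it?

v×B = (1.40×10⁵, 4.52×10⁴, -6.40×10⁴) N/C.
F = q v×B = (1.602×10⁻¹⁹ C)·(1.40×10⁵, 4.52×10⁴, -6.40×10⁴) = (2.24×10⁻¹⁴, 7.24×10⁻¹⁵, -1.03×10⁻¹⁴) N.
|F| = 2.57×10⁻¹⁴ N.

|F| ≈ 2.57×10⁻¹⁴ N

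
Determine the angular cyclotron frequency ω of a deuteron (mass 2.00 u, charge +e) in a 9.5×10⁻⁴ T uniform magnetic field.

ω = |q|B/m.
ω = (1.602×10⁻¹⁹)(9.5×10⁻⁴)/3.322×10⁻²⁷ ≈ 4.6×10⁴ rad/s.

ω ≈ 4.6×10⁴ rad/s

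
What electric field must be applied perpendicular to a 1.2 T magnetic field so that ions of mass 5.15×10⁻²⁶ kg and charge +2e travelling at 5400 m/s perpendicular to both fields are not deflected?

E = 6500 V/m

For straight-line motion qE = qvB, so E = vB.
E = 5400 × 1.2 = 6500 V/m.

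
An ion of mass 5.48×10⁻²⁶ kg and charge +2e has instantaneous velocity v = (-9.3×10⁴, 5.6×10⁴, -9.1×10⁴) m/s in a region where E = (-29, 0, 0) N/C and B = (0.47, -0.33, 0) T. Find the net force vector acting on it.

v×B = (-3.00×10⁴, -4.28×10⁴, 4370) N/C.
E + v×B = (-3.01×10⁴, -4.28×10⁴, 4370) N/C.
F = q(E + v×B) = (3.204×10⁻¹⁹ C)·(-3.01×10⁴, -4.28×10⁴, 4370) = (-9.63×10⁻¹⁵, -1.37×10⁻¹⁴, 1.40×10⁻¹⁵) N.

F ≈ (-9.63×10⁻¹⁵, -1.37×10⁻¹⁴, 1.40×10⁻¹⁵) N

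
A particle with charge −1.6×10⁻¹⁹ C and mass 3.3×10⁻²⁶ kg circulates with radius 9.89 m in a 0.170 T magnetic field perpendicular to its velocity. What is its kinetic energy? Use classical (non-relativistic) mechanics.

v = |q|Br/m, then KE = ½mv² = (qBr)²/(2m).
v = (1.6×10⁻¹⁹)(0.170)(9.89)/3.3×10⁻²⁶ ≈ 8.152×10⁶ m/s.
KE = ½(3.3×10⁻²⁶)(8.152×10⁶)² ≈ 1.10×10⁻¹² J.

KE ≈ 1.10×10⁻¹² J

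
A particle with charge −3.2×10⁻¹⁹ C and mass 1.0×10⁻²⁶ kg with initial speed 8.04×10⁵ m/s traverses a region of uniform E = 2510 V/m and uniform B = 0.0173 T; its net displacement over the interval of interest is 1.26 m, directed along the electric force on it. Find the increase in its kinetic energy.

ΔKE ≈ 1.01×10⁻¹⁵ J

The magnetic force is always ⟂ v and does no work; only the electric force changes KE.
ΔKE = F_E · d = |q|E d = (3.2×10⁻¹⁹)(2510)(1.26) ≈ 1.01×10⁻¹⁵ J.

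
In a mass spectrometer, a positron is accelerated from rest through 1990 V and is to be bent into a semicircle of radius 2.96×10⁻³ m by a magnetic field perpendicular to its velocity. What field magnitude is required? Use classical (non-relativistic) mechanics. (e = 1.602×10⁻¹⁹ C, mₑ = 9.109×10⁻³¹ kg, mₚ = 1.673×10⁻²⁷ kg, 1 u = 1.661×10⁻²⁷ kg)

B ≈ 0.0508 T

v = √(2|q|V/m) = √(2·1.602×10⁻¹⁹·1990/9.109×10⁻³¹) ≈ 2.646×10⁷ m/s.
B = mv/(|q|r) = (9.109×10⁻³¹)(2.646×10⁷)/((1.602×10⁻¹⁹)(2.96×10⁻³)) ≈ 0.0508 T.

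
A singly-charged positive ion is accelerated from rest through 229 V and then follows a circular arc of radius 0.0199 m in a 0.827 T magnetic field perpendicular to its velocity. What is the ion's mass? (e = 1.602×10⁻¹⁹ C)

m ≈ 9.47×10⁻²⁶ kg

Combine |q|V = ½mv² and r = mv/(|q|B): eliminate v to get m = qB²r²/(2V).
m = (1.602×10⁻¹⁹)(0.827)²(0.0199)²/(2·229) ≈ 9.47×10⁻²⁶ kg.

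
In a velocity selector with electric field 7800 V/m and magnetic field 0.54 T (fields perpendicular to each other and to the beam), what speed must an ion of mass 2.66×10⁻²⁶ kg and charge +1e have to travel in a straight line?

v = 1.4×10⁴ m/s

Straight-line motion ⇒ electric and magnetic forces cancel, so E = vB.
v = E/B = 7800/0.54 = 1.4×10⁴ m/s.
The result is independent of the particle's charge and mass.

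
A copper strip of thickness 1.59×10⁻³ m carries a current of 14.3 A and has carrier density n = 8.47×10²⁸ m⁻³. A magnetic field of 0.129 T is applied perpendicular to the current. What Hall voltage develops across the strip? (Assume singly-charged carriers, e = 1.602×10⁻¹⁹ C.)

V_H ≈ 8.55×10⁻⁸ V

V_H = IB/(n e t).
V_H = (14.3)(0.129)/((8.47×10²⁸)(1.602×10⁻¹⁹)(1.59×10⁻³)) ≈ 8.55×10⁻⁸ V.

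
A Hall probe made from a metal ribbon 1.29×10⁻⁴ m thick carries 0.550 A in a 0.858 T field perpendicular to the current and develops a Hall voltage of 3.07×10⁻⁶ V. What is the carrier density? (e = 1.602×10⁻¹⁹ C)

n ≈ 7.44×10²⁷ m⁻³

From V_H = IB/(n e t), n = IB/(V_H e t).
n = (0.550)(0.858)/((3.07×10⁻⁶)(1.602×10⁻¹⁹)(1.29×10⁻⁴)) ≈ 7.44×10²⁷ m⁻³.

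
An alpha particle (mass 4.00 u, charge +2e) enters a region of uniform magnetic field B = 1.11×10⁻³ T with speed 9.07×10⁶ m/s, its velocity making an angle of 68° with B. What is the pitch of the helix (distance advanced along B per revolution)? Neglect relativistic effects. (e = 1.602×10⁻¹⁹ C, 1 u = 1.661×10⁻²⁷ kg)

v∥ = v cosθ = 9.07×10⁶·cos68° ≈ 3.398×10⁶ m/s.
T = 2πm/(|q|B) = 2π(6.644×10⁻²⁷)/((3.204×10⁻¹⁹)(1.11×10⁻³)) ≈ 1.174×10⁻⁴ s.
pitch = v∥ T = (3.398×10⁶)(1.174×10⁻⁴) ≈ 399 m.

p ≈ 399 m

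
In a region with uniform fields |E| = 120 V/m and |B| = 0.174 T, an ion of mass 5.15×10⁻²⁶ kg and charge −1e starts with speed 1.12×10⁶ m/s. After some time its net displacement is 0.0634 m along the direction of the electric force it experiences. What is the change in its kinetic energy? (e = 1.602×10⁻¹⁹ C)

The magnetic force is always ⟂ v and does no work; only the electric force changes KE.
ΔKE = F_E · d = |q|E d = (1.602×10⁻¹⁹)(120)(0.0634) ≈ 1.22×10⁻¹⁸ J.

ΔKE ≈ 1.22×10⁻¹⁸ J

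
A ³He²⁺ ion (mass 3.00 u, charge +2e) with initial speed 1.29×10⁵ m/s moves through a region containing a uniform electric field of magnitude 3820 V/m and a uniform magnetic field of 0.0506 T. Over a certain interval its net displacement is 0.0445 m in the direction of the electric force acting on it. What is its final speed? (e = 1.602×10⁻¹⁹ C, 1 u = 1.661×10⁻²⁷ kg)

B does no work; ΔKE = |q|E d.
½mv_f² = ½mv₀² + |q|Ed = ½(4.983×10⁻²⁷)(1.29×10⁵)² + (3.204×10⁻¹⁹)(3820)(0.0445) ≈ 4.146×10⁻¹⁷ J + 5.446×10⁻¹⁷ J ≈ 9.593×10⁻¹⁷ J.
v_f = √(2·9.593×10⁻¹⁷/4.983×10⁻²⁷) ≈ 1.96×10⁵ m/s.

v_f ≈ 1.96×10⁵ m/s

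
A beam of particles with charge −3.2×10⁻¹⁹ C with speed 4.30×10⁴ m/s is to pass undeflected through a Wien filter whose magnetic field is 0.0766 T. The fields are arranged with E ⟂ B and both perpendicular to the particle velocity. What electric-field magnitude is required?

E = 3290 V/m

For straight-line motion qE = qvB, so E = vB.
E = 4.30×10⁴ × 0.0766 = 3290 V/m.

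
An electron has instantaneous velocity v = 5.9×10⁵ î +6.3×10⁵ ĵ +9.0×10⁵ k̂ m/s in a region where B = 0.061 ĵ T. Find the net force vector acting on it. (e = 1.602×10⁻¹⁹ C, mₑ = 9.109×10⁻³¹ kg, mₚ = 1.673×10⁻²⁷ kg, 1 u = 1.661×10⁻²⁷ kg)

v×B = (-5.49×10⁴, 0, 3.60×10⁴) N/C.
F = q v×B = (−1.602×10⁻¹⁹ C)·(-5.49×10⁴, 0, 3.60×10⁴) = (8.79×10⁻¹⁵, 0, -5.77×10⁻¹⁵) N.

F ≈ (8.79×10⁻¹⁵, 0, -5.77×10⁻¹⁵) N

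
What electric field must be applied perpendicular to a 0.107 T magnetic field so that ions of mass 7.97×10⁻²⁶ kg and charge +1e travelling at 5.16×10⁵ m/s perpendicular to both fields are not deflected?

E = 5.52×10⁴ V/m

For straight-line motion qE = qvB, so E = vB.
E = 5.16×10⁵ × 0.107 = 5.52×10⁴ V/m.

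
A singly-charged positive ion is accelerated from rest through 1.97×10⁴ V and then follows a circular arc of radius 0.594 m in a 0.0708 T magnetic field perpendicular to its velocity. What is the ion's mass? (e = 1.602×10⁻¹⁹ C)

m ≈ 7.19×10⁻²⁷ kg

Combine |q|V = ½mv² and r = mv/(|q|B): eliminate v to get m = qB²r²/(2V).
m = (1.602×10⁻¹⁹)(0.0708)²(0.594)²/(2·1.97×10⁴) ≈ 7.19×10⁻²⁷ kg.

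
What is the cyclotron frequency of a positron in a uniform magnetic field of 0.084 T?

f = |q|B/(2πm).
f = (1.602×10⁻¹⁹)(0.084)/(2π·9.109×10⁻³¹) ≈ 2.4×10⁹ Hz.

f ≈ 2.4×10⁹ Hz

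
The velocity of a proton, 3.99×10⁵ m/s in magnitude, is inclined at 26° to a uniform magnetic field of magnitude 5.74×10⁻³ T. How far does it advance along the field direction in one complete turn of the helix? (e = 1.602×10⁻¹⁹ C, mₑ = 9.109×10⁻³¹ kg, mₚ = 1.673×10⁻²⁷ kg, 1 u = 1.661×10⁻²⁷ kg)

v∥ = v cosθ = 3.99×10⁵·cos26° ≈ 3.586×10⁵ m/s.
T = 2πm/(|q|B) = 2π(1.673×10⁻²⁷)/((1.602×10⁻¹⁹)(5.74×10⁻³)) ≈ 1.143×10⁻⁵ s.
pitch = v∥ T = (3.586×10⁵)(1.143×10⁻⁵) ≈ 4.10 m.

p ≈ 4.10 m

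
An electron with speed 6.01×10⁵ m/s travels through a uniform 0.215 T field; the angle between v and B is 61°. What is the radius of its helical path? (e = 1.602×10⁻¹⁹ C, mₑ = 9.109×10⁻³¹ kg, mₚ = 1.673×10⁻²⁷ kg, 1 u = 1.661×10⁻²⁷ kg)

r ≈ 1.39×10⁻⁵ m

v⊥ = v sinθ = 6.01×10⁵·sin61° ≈ 5.256×10⁵ m/s.
r = m v⊥/(|q|B) = (9.109×10⁻³¹)(5.256×10⁵)/((1.602×10⁻¹⁹)(0.215)) ≈ 1.39×10⁻⁵ m.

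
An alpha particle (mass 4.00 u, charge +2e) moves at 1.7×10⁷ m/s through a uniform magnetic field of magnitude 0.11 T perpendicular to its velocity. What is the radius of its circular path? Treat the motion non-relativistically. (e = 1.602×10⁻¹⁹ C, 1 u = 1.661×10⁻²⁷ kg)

r ≈ 3.2 m

The magnetic force provides the centripetal force: |q|vB = mv²/r.
r = mv/(|q|B) = (6.644×10⁻²⁷)(1.7×10⁷)/((3.204×10⁻¹⁹)(0.11)) ≈ 3.2 m.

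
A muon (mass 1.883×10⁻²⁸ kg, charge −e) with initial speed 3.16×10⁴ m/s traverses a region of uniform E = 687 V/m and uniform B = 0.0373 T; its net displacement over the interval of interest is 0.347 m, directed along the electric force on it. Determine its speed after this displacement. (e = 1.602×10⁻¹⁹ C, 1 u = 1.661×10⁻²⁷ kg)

B does no work; ΔKE = |q|E d.
½mv_f² = ½mv₀² + |q|Ed = ½(1.883×10⁻²⁸)(3.16×10⁴)² + (1.602×10⁻¹⁹)(687)(0.347) ≈ 9.401×10⁻²⁰ J + 3.819×10⁻¹⁷ J ≈ 3.828×10⁻¹⁷ J.
v_f = √(2·3.828×10⁻¹⁷/1.883×10⁻²⁸) ≈ 6.38×10⁵ m/s.

v_f ≈ 6.38×10⁵ m/s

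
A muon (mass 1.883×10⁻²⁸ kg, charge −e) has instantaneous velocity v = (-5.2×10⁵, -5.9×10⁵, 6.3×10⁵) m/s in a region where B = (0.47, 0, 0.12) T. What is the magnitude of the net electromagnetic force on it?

v×B = (-7.08×10⁴, 3.58×10⁵, 2.77×10⁵) N/C.
F = q v×B = (−1.602×10⁻¹⁹ C)·(-7.08×10⁴, 3.58×10⁵, 2.77×10⁵) = (1.13×10⁻¹⁴, -5.74×10⁻¹⁴, -4.44×10⁻¹⁴) N.
|F| = 7.35×10⁻¹⁴ N.

|F| ≈ 7.35×10⁻¹⁴ N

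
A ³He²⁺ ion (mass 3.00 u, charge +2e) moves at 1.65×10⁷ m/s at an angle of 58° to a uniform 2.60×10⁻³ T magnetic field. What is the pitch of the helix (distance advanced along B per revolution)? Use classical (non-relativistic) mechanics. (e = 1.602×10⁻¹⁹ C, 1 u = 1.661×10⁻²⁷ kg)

v∥ = v cosθ = 1.65×10⁷·cos58° ≈ 8.744×10⁶ m/s.
T = 2πm/(|q|B) = 2π(4.983×10⁻²⁷)/((3.204×10⁻¹⁹)(2.60×10⁻³)) ≈ 3.758×10⁻⁵ s.
pitch = v∥ T = (8.744×10⁶)(3.758×10⁻⁵) ≈ 329 m.

p ≈ 329 m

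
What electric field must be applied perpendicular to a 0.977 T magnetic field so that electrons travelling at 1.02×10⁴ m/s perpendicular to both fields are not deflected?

For straight-line motion qE = qvB, so E = vB.
E = 1.02×10⁴ × 0.977 = 9970 V/m.

E = 9970 V/m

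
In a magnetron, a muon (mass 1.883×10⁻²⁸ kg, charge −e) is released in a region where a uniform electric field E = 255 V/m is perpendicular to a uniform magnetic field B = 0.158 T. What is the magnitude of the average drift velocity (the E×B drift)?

v_d ≈ 1610 m/s

The steady drift has the magnetic force balancing the electric force, so v_d = E/B.
v_d = 255/0.158 = 1610 m/s.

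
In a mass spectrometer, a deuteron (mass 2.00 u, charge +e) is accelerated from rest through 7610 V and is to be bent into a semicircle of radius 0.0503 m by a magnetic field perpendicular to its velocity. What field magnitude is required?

B ≈ 0.353 T

v = √(2|q|V/m) = √(2·1.602×10⁻¹⁹·7610/3.322×10⁻²⁷) ≈ 8.567×10⁵ m/s.
B = mv/(|q|r) = (3.322×10⁻²⁷)(8.567×10⁵)/((1.602×10⁻¹⁹)(0.0503)) ≈ 0.353 T.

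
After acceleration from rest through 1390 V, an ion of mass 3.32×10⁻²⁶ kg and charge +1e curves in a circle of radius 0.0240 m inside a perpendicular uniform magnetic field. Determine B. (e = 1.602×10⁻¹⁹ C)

B ≈ 1.00 T

v = √(2|q|V/m) = √(2·1.602×10⁻¹⁹·1390/3.32×10⁻²⁶) ≈ 1.158×10⁵ m/s.
B = mv/(|q|r) = (3.32×10⁻²⁶)(1.158×10⁵)/((1.602×10⁻¹⁹)(0.0240)) ≈ 1.00 T.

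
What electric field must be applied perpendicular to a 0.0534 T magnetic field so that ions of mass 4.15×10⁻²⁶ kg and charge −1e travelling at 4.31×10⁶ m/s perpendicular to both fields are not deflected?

For straight-line motion qE = qvB, so E = vB.
E = 4.31×10⁶ × 0.0534 = 2.30×10⁵ V/m.

E = 2.30×10⁵ V/m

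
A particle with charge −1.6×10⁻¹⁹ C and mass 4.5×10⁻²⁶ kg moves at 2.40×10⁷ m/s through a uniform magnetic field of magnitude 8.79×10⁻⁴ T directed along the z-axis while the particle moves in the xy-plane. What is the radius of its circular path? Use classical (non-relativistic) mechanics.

r ≈ 7680 m

The magnetic force provides the centripetal force: |q|vB = mv²/r.
r = mv/(|q|B) = (4.5×10⁻²⁶)(2.40×10⁷)/((1.6×10⁻¹⁹)(8.79×10⁻⁴)) ≈ 7680 m.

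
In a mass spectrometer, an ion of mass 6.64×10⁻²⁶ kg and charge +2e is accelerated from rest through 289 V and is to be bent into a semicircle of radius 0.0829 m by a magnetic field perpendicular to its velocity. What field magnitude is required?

B ≈ 0.132 T

v = √(2|q|V/m) = √(2·3.204×10⁻¹⁹·289/6.64×10⁻²⁶) ≈ 5.281×10⁴ m/s.
B = mv/(|q|r) = (6.64×10⁻²⁶)(5.281×10⁴)/((3.204×10⁻¹⁹)(0.0829)) ≈ 0.132 T.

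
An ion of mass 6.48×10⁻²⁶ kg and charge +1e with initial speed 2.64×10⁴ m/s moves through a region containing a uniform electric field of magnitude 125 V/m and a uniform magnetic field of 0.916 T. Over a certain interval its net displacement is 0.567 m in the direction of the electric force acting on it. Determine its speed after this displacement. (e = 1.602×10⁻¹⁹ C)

v_f ≈ 3.24×10⁴ m/s

B does no work; ΔKE = |q|E d.
½mv_f² = ½mv₀² + |q|Ed = ½(6.48×10⁻²⁶)(2.64×10⁴)² + (1.602×10⁻¹⁹)(125)(0.567) ≈ 2.258×10⁻¹⁷ J + 1.135×10⁻¹⁷ J ≈ 3.394×10⁻¹⁷ J.
v_f = √(2·3.394×10⁻¹⁷/6.48×10⁻²⁶) ≈ 3.24×10⁴ m/s.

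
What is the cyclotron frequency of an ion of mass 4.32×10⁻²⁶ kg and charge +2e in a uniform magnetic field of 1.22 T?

f = |q|B/(2πm).
f = (3.204×10⁻¹⁹)(1.22)/(2π·4.32×10⁻²⁶) ≈ 1.44×10⁶ Hz.

f ≈ 1.44×10⁶ Hz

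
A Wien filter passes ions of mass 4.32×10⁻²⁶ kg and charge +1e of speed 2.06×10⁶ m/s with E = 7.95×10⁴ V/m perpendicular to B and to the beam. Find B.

B = 0.0386 T

Balance of forces in the selector: qE = qvB ⇒ B = E/v.
B = 7.95×10⁴/2.06×10⁶ = 0.0386 T.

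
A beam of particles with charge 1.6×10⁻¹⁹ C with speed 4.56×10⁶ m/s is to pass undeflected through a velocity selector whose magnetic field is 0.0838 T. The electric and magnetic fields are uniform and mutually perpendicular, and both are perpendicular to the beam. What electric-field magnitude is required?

E = 3.82×10⁵ V/m

For straight-line motion qE = qvB, so E = vB.
E = 4.56×10⁶ × 0.0838 = 3.82×10⁵ V/m.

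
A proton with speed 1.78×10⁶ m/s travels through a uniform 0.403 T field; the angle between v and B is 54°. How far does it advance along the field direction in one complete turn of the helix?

v∥ = v cosθ = 1.78×10⁶·cos54° ≈ 1.046×10⁶ m/s.
T = 2πm/(|q|B) = 2π(1.673×10⁻²⁷)/((1.602×10⁻¹⁹)(0.403)) ≈ 1.628×10⁻⁷ s.
pitch = v∥ T = (1.046×10⁶)(1.628×10⁻⁷) ≈ 0.170 m.

p ≈ 0.170 m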